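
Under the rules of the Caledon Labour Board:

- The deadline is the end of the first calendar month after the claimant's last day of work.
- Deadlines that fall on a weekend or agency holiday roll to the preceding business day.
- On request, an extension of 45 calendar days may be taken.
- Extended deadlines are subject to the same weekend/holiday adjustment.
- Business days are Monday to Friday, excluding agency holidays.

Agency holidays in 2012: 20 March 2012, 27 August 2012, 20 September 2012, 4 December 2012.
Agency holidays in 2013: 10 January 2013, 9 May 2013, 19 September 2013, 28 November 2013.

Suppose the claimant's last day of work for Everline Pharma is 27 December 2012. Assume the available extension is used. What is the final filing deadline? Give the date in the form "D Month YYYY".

1 month after 27 December 2012 falls in January 2013; the last day of that month is 31 January 2013.
31 January 2013 is a Thursday and not a listed holiday, so it stands.
Applying the 45-calendar-day extension: 31 January 2013 + 45 days = 17 March 2013.
17 March 2013 falls on a Sunday. Rolling to the preceding business day gives 15 March 2013, a Friday.
The final due date is 15 March 2013.

15 March 2013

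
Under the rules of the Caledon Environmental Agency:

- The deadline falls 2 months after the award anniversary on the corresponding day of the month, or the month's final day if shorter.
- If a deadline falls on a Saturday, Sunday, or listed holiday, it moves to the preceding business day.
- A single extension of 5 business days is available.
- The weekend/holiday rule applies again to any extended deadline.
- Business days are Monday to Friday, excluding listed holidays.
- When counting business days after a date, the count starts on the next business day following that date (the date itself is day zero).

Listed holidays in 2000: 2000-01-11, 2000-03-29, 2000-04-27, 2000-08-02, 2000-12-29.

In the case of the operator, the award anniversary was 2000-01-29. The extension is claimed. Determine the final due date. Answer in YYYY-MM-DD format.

2000-04-05

2 months from 2000-01-29 is 2000-03-29.
2000-03-29 falls on a listed holiday. Rolling to the preceding business day gives 2000-03-28, a Tuesday.
The 5-business-day extension runs from 2000-03-28 to 2000-04-05.
2000-04-05 (Wednesday) is already a business day.
Deadline: 2000-04-05.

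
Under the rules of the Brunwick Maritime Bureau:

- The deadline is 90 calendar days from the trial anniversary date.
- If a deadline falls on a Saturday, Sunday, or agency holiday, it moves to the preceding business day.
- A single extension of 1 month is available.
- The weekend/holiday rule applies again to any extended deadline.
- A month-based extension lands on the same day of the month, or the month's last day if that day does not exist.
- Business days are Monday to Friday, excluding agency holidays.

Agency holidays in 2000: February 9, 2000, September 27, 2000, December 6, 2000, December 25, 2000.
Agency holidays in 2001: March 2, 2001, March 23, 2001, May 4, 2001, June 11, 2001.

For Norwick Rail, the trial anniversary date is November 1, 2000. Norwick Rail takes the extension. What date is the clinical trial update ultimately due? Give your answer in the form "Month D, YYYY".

Adding 90 calendar days to November 1, 2000 gives January 30, 2001.
January 30, 2001 falls on a Tuesday, which is a business day, so no adjustment is needed.
Applying the 1 month extension: 1 month after January 30, 2001 is February 28, 2001 (day 30 does not exist in February, so the month's last day is used).
Since February 28, 2001 is a Wednesday and not a holiday, the date is unchanged.
Final deadline: February 28, 2001.

February 28, 2001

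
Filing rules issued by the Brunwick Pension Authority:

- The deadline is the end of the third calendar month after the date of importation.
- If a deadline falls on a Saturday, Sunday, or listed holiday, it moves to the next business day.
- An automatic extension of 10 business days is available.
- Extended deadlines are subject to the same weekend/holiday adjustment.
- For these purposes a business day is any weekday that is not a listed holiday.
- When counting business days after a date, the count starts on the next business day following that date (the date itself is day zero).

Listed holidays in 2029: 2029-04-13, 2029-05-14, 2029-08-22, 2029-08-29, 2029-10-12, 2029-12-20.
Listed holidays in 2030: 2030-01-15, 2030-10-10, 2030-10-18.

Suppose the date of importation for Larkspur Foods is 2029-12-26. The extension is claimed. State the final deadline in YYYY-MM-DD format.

2030-04-15

3 months after 2029-12-26 is March 2030; that month ends on 2030-03-31.
2030-03-31 is a Sunday; the next business day is 2030-04-01 (Monday).
The 10-business-day extension runs from 2030-04-01 to 2030-04-15.
2030-04-15 is a Monday and not a listed holiday, so it stands.
Deadline: 2030-04-15.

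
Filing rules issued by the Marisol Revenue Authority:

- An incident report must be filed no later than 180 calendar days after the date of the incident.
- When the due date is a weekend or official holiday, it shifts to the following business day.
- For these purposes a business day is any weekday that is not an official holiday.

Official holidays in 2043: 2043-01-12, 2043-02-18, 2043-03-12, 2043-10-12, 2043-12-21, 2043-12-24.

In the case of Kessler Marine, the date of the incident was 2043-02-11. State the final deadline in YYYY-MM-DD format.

2043-08-10

From 2043-02-11, 180 calendar days later is 2043-08-10.
2043-08-10 is a Monday and not a listed holiday, so it stands.
The final due date is 2043-08-10.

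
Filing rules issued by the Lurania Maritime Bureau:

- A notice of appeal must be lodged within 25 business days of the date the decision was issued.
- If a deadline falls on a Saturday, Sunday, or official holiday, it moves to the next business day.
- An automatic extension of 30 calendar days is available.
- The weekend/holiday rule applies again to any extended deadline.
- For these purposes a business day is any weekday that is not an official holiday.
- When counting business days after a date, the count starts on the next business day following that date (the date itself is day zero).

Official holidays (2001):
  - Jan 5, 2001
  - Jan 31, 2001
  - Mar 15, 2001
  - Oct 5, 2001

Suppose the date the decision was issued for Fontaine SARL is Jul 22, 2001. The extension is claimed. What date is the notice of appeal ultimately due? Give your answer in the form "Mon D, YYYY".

Starting the day after Jul 22, 2001 and counting 25 business days lands on Aug 24, 2001.
Aug 24, 2001 falls on a Friday, which is a business day, so no adjustment is needed.
Add the 30 calendar-day extension to Aug 24, 2001: Sep 23, 2001.
Sep 23, 2001 is a Sunday; the next business day is Sep 24, 2001 (Monday).
Deadline: Sep 24, 2001.

Sep 24, 2001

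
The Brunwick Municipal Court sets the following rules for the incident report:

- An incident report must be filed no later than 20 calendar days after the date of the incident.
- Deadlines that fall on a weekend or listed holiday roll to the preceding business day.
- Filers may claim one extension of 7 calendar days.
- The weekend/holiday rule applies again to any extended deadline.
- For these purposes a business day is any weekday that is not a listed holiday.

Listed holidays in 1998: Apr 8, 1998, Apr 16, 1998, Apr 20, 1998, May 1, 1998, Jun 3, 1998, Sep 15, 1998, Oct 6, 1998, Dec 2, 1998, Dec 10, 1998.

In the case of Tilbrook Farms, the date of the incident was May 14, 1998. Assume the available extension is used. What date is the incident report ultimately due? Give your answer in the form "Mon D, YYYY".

Trigger date May 14, 1998 + 20 calendar days = Jun 3, 1998.
Jun 3, 1998 is a listed holiday; the preceding business day is Jun 2, 1998 (Tuesday).
The 7-calendar-day extension moves the deadline from Jun 2, 1998 to Jun 9, 1998.
Since Jun 9, 1998 is a Tuesday and not a holiday, the date is unchanged.
So the filing is due Jun 9, 1998.

Jun 9, 1998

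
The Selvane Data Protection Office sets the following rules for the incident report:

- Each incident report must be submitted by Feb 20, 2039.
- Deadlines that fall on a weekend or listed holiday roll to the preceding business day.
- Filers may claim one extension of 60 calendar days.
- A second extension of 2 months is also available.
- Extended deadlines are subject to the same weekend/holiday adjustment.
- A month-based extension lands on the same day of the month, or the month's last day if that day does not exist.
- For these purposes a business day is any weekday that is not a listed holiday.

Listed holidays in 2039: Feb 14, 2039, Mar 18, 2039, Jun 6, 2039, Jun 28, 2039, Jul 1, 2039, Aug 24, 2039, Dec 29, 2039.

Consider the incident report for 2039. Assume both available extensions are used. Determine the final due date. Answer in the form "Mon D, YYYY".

Jun 17, 2039

Start from the fixed due date, Feb 20, 2039.
Because Feb 20, 2039 is a Sunday, the deadline becomes Feb 18, 2039 (Friday).
With the 60-day extension, Feb 18, 2039 becomes Apr 19, 2039.
Apr 19, 2039 falls on a Tuesday, which is a business day, so no adjustment is needed.
Applying the 2 months extension: 2 months after Apr 19, 2039 is Jun 19, 2039.
Jun 19, 2039 falls on a Sunday. Rolling to the preceding business day gives Jun 17, 2039, a Friday.
Final deadline: Jun 17, 2039.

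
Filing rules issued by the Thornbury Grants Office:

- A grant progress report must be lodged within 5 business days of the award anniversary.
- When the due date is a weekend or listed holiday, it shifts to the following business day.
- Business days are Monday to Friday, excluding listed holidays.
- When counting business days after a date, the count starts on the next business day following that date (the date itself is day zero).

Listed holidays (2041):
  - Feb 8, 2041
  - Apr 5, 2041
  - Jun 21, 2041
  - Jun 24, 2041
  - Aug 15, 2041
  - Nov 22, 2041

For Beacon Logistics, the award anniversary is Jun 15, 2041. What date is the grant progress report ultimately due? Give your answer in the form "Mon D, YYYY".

Jun 25, 2041

Counting 5 business days after Jun 15, 2041 (skipping weekends and listed holidays) reaches Jun 25, 2041.
Jun 25, 2041 (Tuesday) is already a business day.
Deadline: Jun 25, 2041.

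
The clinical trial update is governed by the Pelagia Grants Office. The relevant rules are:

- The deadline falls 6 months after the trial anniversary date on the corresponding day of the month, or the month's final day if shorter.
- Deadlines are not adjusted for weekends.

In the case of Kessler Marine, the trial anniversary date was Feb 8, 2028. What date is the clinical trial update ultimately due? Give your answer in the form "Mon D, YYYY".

6 months from Feb 8, 2028 is Aug 8, 2028.
No adjustment is made for weekends or holidays, so Aug 8, 2028 stands.
Final deadline: Aug 8, 2028.

Aug 8, 2028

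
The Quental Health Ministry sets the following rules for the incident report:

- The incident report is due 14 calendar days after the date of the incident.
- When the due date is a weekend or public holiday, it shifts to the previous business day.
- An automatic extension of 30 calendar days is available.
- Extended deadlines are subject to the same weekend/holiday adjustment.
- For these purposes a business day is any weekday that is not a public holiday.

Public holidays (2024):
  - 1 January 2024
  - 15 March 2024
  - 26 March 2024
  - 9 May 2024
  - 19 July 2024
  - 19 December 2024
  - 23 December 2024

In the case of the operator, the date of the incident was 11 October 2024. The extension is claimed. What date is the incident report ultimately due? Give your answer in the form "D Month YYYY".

Trigger date 11 October 2024 + 14 calendar days = 25 October 2024.
25 October 2024 falls on a Friday, which is a business day, so no adjustment is needed.
Applying the 30-calendar-day extension: 25 October 2024 + 30 days = 24 November 2024.
Because 24 November 2024 is a Sunday, the deadline becomes 22 November 2024 (Friday).
The final due date is 22 November 2024.

22 November 2024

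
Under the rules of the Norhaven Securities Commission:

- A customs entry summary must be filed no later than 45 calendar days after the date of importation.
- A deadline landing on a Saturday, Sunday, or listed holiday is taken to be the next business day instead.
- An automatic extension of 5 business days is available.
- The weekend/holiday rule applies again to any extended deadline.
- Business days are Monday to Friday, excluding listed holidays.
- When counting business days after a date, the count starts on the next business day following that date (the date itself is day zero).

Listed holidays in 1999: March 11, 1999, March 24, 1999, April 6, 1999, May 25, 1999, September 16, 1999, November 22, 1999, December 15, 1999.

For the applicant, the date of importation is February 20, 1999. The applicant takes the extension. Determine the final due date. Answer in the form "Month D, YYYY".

45 calendar days after February 20, 1999 is April 6, 1999.
April 6, 1999 falls on a listed holiday. Rolling to the next business day gives April 7, 1999, a Wednesday.
The 5-business-day extension runs from April 7, 1999 to April 14, 1999.
April 14, 1999 (Wednesday) is already a business day.
Deadline: April 14, 1999.

April 14, 1999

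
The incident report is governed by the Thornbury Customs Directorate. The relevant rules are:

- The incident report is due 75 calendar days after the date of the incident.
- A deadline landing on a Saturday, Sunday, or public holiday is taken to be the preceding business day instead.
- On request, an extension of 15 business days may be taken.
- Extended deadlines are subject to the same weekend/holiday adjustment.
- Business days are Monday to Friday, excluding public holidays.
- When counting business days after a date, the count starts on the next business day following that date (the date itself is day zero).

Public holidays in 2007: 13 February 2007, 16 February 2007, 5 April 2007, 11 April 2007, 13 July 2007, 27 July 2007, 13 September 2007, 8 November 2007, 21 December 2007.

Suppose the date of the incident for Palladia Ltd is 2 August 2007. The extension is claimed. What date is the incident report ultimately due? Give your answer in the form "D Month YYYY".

6 November 2007

Trigger date 2 August 2007 + 75 calendar days = 16 October 2007.
16 October 2007 is a Tuesday and not a listed holiday, so it stands.
Counting 15 further business days from 16 October 2007 reaches 6 November 2007.
6 November 2007 falls on a Tuesday, which is a business day, so no adjustment is needed.
Deadline: 6 November 2007.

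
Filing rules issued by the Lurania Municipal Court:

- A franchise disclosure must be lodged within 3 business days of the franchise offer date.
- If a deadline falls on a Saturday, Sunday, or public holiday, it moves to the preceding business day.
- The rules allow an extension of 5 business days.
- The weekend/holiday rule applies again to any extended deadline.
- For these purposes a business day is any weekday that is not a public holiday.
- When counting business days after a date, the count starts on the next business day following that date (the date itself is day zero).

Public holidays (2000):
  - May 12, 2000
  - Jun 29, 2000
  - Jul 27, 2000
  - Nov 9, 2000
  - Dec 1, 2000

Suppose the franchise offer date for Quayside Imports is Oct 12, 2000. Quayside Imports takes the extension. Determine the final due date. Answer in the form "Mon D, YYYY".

Oct 24, 2000

3 business days after Oct 12, 2000, excluding weekends and holidays, is Oct 17, 2000.
Oct 17, 2000 falls on a Tuesday, which is a business day, so no adjustment is needed.
Counting 5 further business days from Oct 17, 2000 reaches Oct 24, 2000.
Oct 24, 2000 (Tuesday) is already a business day.
Final deadline: Oct 24, 2000.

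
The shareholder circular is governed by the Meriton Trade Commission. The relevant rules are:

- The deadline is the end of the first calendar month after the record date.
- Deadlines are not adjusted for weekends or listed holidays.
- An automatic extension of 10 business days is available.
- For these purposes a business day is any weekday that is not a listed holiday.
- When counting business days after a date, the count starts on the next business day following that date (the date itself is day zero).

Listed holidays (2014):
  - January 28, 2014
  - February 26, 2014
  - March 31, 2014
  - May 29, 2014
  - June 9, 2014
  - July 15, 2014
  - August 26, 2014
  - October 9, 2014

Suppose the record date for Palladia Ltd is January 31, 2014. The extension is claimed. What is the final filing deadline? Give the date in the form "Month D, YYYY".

March 14, 2014

1 month after January 31, 2014 is February 2014; that month ends on February 28, 2014.
February 28, 2014 is a Friday; no weekend or holiday adjustment applies.
Applying the 10-business-day extension: 10 business days after February 28, 2014 is March 14, 2014.
March 14, 2014 is a Friday; no weekend or holiday adjustment applies.
So the filing is due March 14, 2014.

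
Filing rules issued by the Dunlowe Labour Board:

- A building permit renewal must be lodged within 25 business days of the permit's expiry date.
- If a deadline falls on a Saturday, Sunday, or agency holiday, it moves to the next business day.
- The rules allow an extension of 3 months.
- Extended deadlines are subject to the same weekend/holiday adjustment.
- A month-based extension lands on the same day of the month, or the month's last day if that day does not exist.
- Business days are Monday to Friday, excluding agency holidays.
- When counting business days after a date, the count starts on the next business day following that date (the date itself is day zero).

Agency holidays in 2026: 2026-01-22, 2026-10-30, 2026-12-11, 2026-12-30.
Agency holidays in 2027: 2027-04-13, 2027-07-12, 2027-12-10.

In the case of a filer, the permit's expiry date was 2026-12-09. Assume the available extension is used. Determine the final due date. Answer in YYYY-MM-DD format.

2027-04-15

25 business days after 2026-12-09, excluding weekends and holidays, is 2027-01-15.
Since 2027-01-15 is a Friday and not a holiday, the date is unchanged.
Add 3 months to 2027-01-15: 2027-04-15.
2027-04-15 falls on a Thursday, which is a business day, so no adjustment is needed.
Final deadline: 2027-04-15.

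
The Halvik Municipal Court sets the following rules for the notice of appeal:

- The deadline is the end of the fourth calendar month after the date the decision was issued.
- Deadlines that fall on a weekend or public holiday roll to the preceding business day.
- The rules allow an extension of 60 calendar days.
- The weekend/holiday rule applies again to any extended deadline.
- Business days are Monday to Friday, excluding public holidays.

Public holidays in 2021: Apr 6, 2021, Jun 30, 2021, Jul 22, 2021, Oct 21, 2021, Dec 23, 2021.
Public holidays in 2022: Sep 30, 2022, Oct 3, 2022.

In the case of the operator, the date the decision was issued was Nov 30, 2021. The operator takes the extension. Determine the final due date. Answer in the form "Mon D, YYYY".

May 30, 2022

4 months after Nov 30, 2021 falls in March 2022; the last day of that month is Mar 31, 2022.
Mar 31, 2022 (Thursday) is already a business day.
With the 60-day extension, Mar 31, 2022 becomes May 30, 2022.
May 30, 2022 falls on a Monday, which is a business day, so no adjustment is needed.
The final due date is May 30, 2022.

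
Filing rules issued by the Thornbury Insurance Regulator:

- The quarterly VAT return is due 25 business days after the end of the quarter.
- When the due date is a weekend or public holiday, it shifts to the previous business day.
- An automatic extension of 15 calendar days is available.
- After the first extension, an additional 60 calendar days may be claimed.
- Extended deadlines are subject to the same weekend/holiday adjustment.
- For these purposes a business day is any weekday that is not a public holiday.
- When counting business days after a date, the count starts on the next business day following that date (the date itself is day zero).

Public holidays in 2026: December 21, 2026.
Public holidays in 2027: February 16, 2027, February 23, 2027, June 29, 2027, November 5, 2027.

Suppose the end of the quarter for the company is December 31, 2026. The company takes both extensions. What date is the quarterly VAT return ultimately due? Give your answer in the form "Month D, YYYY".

April 20, 2027

Starting the day after December 31, 2026 and counting 25 business days lands on February 4, 2027.
February 4, 2027 is a Thursday and not a listed holiday, so it stands.
The 15-calendar-day extension moves the deadline from February 4, 2027 to February 19, 2027.
Since February 19, 2027 is a Friday and not a holiday, the date is unchanged.
Applying the 60-calendar-day extension: February 19, 2027 + 60 days = April 20, 2027.
April 20, 2027 is a Tuesday and not a listed holiday, so it stands.
The final due date is April 20, 2027.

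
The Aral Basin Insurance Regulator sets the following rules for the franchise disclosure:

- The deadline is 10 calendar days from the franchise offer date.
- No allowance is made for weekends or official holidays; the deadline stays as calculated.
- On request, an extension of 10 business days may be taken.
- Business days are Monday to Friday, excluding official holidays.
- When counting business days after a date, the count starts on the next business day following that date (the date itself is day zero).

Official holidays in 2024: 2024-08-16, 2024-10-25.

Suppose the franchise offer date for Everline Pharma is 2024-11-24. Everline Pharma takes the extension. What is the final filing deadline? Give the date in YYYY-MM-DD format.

2024-12-18

Trigger date 2024-11-24 + 10 calendar days = 2024-12-04.
2024-12-04 falls on a Wednesday. The rules make no weekend/holiday allowance, so it remains 2024-12-04.
Counting 10 further business days from 2024-12-04 reaches 2024-12-18.
2024-12-18 is a Wednesday; no weekend or holiday adjustment applies.
The final due date is 2024-12-18.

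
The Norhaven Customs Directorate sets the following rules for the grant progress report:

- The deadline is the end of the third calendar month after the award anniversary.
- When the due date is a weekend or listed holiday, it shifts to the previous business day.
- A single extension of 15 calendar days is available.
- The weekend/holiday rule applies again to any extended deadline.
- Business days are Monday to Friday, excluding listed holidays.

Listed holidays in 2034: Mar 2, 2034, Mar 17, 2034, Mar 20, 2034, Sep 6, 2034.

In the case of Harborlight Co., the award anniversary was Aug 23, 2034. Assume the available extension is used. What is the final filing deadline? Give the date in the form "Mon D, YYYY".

The third month after Aug 23, 2034 is November 2034, whose last day is Nov 30, 2034.
Since Nov 30, 2034 is a Thursday and not a holiday, the date is unchanged.
Applying the 15-calendar-day extension: Nov 30, 2034 + 15 days = Dec 15, 2034.
Dec 15, 2034 (Friday) is already a business day.
The final due date is Dec 15, 2034.

Dec 15, 2034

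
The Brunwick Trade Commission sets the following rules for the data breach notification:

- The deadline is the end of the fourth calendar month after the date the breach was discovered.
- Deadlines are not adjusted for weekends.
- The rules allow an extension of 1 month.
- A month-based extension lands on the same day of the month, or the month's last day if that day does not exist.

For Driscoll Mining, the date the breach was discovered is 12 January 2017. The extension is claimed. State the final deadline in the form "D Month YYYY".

30 June 2017

The fourth month after 12 January 2017 is May 2017, whose last day is 31 May 2017.
31 May 2017 is a Wednesday; no weekend or holiday adjustment applies.
The 1 month extension carries 31 May 2017 to 30 June 2017 (day 31 does not exist in June, so the month's last day is used).
30 June 2017 falls on a Friday. The rules make no weekend/holiday allowance, so it remains 30 June 2017.
Final deadline: 30 June 2017.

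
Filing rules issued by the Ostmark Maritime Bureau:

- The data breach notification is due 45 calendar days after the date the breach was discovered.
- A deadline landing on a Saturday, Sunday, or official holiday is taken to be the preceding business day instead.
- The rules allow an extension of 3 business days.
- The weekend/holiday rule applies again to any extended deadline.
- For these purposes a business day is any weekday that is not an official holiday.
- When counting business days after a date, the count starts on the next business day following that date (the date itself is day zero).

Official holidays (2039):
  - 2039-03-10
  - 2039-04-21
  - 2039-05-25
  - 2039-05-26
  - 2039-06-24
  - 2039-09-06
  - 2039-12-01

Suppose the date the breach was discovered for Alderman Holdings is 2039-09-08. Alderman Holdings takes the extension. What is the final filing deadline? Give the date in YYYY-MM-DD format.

From 2039-09-08, 45 calendar days later is 2039-10-23.
Because 2039-10-23 is a Sunday, the deadline becomes 2039-10-21 (Friday).
Applying the 3-business-day extension: 3 business days after 2039-10-21 is 2039-10-26.
2039-10-26 falls on a Wednesday, which is a business day, so no adjustment is needed.
The final due date is 2039-10-26.

2039-10-26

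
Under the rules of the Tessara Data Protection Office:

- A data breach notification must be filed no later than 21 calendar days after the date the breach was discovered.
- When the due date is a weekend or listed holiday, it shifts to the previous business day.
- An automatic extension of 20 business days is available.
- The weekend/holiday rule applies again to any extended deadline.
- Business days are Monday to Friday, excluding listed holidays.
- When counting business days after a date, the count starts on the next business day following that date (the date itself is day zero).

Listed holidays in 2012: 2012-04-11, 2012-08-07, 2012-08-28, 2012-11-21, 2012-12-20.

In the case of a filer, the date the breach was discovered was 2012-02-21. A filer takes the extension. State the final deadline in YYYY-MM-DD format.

21 calendar days after 2012-02-21 is 2012-03-13.
2012-03-13 falls on a Tuesday, which is a business day, so no adjustment is needed.
The 20-business-day extension runs from 2012-03-13 to 2012-04-10.
Since 2012-04-10 is a Tuesday and not a holiday, the date is unchanged.
Final deadline: 2012-04-10.

2012-04-10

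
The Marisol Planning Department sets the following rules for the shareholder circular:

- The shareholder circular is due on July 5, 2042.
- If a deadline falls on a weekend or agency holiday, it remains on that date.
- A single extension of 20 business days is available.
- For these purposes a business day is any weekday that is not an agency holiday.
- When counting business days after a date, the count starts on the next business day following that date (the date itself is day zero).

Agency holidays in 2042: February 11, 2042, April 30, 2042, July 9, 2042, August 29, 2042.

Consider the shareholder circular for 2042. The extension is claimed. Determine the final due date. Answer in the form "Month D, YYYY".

The stated deadline is July 5, 2042.
July 5, 2042 is a Saturday; no weekend or holiday adjustment applies.
Applying the 20-business-day extension: 20 business days after July 5, 2042 is August 4, 2042.
August 4, 2042 is a Monday; no weekend or holiday adjustment applies.
So the filing is due August 4, 2042.

August 4, 2042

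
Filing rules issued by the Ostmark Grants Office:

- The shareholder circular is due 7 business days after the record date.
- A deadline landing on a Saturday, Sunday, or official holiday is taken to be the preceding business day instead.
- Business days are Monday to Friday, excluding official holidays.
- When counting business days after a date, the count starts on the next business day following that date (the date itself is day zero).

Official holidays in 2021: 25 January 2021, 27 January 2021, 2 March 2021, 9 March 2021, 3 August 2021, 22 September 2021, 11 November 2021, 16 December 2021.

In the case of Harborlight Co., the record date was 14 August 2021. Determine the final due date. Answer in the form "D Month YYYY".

Starting the day after 14 August 2021 and counting 7 business days lands on 24 August 2021.
Since 24 August 2021 is a Tuesday and not a holiday, the date is unchanged.
The final due date is 24 August 2021.

24 August 2021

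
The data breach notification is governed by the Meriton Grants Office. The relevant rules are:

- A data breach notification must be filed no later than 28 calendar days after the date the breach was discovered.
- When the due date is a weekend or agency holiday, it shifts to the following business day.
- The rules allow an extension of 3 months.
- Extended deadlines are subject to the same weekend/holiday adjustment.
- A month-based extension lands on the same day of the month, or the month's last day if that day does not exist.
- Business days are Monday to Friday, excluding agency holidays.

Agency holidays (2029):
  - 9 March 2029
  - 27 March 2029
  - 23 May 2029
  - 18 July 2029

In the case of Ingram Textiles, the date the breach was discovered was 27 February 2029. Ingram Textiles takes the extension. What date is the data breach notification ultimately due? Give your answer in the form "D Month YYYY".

28 June 2029

Trigger date 27 February 2029 + 28 calendar days = 27 March 2029.
27 March 2029 falls on a listed holiday. Rolling to the next business day gives 28 March 2029, a Wednesday.
The 3 months extension carries 28 March 2029 to 28 June 2029.
28 June 2029 falls on a Thursday, which is a business day, so no adjustment is needed.
Deadline: 28 June 2029.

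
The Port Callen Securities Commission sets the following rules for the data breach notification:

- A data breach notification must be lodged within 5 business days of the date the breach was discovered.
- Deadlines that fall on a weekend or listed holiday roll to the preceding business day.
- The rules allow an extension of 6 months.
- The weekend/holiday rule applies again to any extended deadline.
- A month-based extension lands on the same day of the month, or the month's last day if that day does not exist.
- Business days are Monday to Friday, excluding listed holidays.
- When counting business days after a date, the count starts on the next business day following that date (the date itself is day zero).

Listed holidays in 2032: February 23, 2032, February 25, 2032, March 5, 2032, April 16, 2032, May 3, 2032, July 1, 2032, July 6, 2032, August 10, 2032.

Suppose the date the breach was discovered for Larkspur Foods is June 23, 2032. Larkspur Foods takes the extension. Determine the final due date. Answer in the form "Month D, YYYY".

December 30, 2032

Counting 5 business days after June 23, 2032 (skipping weekends and listed holidays) reaches June 30, 2032.
Since June 30, 2032 is a Wednesday and not a holiday, the date is unchanged.
Add 6 months to June 30, 2032: December 30, 2032.
December 30, 2032 falls on a Thursday, which is a business day, so no adjustment is needed.
Final deadline: December 30, 2032.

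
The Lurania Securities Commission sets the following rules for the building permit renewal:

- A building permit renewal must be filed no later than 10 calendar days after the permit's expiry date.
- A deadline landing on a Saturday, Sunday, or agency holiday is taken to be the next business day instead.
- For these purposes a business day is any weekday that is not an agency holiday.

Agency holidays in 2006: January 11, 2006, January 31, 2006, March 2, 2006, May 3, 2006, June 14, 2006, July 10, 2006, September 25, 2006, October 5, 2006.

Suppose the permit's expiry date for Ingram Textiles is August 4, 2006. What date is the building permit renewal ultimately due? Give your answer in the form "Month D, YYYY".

August 14, 2006

Adding 10 calendar days to August 4, 2006 gives August 14, 2006.
August 14, 2006 (Monday) is already a business day.
Final deadline: August 14, 2006.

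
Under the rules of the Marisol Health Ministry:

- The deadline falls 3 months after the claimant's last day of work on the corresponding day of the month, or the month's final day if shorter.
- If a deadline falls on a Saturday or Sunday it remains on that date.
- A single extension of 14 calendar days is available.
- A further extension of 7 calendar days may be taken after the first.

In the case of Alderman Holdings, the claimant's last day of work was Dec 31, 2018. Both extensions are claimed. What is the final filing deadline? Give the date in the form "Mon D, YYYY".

Apr 21, 2019

Moving 3 months forward from Dec 31, 2018 on the corresponding day gives Mar 31, 2019.
Mar 31, 2019 is a Sunday; no weekend or holiday adjustment applies.
Applying the 14-calendar-day extension: Mar 31, 2019 + 14 days = Apr 14, 2019.
Apr 14, 2019 falls on a Sunday. The rules make no weekend/holiday allowance, so it remains Apr 14, 2019.
The 7-calendar-day extension moves the deadline from Apr 14, 2019 to Apr 21, 2019.
No adjustment is made for weekends or holidays, so Apr 21, 2019 stands.
Final deadline: Apr 21, 2019.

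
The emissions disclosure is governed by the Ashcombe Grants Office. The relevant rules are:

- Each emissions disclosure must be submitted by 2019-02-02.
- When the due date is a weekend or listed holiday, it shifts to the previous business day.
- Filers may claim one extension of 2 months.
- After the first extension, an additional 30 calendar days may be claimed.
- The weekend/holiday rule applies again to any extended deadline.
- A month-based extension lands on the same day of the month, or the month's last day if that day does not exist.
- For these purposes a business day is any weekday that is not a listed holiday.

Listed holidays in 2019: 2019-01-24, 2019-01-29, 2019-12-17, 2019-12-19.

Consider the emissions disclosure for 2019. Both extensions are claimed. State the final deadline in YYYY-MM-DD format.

The stated deadline is 2019-02-02.
2019-02-02 falls on a Saturday. Rolling to the preceding business day gives 2019-02-01, a Friday.
The 2 months extension carries 2019-02-01 to 2019-04-01.
Since 2019-04-01 is a Monday and not a holiday, the date is unchanged.
With the 30-day extension, 2019-04-01 becomes 2019-05-01.
2019-05-01 falls on a Wednesday, which is a business day, so no adjustment is needed.
So the filing is due 2019-05-01.

2019-05-01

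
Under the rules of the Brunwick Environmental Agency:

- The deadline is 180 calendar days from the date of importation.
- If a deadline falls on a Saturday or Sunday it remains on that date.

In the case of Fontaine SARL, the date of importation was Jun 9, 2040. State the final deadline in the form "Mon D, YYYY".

Dec 6, 2040

180 calendar days after Jun 9, 2040 is Dec 6, 2040.
Dec 6, 2040 is a Thursday; no weekend or holiday adjustment applies.
The final due date is Dec 6, 2040.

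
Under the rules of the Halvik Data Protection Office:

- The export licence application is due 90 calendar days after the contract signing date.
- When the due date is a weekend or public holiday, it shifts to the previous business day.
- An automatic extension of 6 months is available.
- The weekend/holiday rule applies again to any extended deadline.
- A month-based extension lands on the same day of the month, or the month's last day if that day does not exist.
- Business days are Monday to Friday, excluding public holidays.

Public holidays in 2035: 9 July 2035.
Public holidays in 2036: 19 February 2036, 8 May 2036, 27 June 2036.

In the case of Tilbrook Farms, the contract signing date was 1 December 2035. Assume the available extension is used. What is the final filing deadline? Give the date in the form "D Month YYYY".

29 August 2036

Trigger date 1 December 2035 + 90 calendar days = 29 February 2036.
Since 29 February 2036 is a Friday and not a holiday, the date is unchanged.
Add 6 months to 29 February 2036: 29 August 2036.
29 August 2036 (Friday) is already a business day.
Final deadline: 29 August 2036.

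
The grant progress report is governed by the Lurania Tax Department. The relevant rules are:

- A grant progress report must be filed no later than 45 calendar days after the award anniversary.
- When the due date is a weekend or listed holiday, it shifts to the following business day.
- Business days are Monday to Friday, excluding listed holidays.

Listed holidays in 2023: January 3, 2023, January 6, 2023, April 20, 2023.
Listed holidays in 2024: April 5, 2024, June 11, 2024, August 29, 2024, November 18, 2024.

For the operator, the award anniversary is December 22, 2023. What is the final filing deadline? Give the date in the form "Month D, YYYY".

From December 22, 2023, 45 calendar days later is February 5, 2024.
February 5, 2024 falls on a Monday, which is a business day, so no adjustment is needed.
Final deadline: February 5, 2024.

February 5, 2024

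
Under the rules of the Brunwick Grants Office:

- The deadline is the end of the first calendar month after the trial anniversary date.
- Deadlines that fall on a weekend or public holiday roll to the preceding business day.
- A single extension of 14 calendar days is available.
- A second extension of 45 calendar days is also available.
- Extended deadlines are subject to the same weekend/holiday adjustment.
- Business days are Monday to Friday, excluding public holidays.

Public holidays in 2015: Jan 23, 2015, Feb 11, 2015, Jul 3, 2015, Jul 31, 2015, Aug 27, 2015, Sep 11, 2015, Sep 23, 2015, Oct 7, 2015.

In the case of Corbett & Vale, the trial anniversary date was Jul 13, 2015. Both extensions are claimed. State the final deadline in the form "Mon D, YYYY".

Oct 29, 2015

1 month after Jul 13, 2015 falls in August 2015; the last day of that month is Aug 31, 2015.
Aug 31, 2015 falls on a Monday, which is a business day, so no adjustment is needed.
Add the 14 calendar-day extension to Aug 31, 2015: Sep 14, 2015.
Sep 14, 2015 is a Monday and not a listed holiday, so it stands.
Add the 45 calendar-day extension to Sep 14, 2015: Oct 29, 2015.
Since Oct 29, 2015 is a Thursday and not a holiday, the date is unchanged.
So the filing is due Oct 29, 2015.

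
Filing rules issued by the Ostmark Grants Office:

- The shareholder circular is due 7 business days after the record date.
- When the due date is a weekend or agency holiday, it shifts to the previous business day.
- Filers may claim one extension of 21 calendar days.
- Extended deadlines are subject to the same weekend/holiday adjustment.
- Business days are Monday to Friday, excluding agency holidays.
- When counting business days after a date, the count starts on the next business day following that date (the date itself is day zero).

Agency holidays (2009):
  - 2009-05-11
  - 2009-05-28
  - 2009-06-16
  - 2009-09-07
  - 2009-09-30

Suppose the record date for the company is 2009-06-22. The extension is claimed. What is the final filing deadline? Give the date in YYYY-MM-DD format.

2009-07-22

Counting 7 business days after 2009-06-22 (skipping weekends and listed holidays) reaches 2009-07-01.
2009-07-01 (Wednesday) is already a business day.
Add the 21 calendar-day extension to 2009-07-01: 2009-07-22.
Since 2009-07-22 is a Wednesday and not a holiday, the date is unchanged.
The final due date is 2009-07-22.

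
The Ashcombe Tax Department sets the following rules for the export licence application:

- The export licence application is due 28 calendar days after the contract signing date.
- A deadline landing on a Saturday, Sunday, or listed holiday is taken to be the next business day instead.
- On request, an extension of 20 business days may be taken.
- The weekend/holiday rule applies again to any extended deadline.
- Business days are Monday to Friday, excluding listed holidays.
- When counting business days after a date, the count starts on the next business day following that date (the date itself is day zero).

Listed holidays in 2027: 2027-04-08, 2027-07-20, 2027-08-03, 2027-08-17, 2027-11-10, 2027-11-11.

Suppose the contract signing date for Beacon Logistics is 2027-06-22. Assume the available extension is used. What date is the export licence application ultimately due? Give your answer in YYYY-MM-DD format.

Adding 28 calendar days to 2027-06-22 gives 2027-07-20.
2027-07-20 falls on a listed holiday. Rolling to the next business day gives 2027-07-21, a Wednesday.
The 20-business-day extension runs from 2027-07-21 to 2027-08-20.
Since 2027-08-20 is a Friday and not a holiday, the date is unchanged.
The final due date is 2027-08-20.

2027-08-20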